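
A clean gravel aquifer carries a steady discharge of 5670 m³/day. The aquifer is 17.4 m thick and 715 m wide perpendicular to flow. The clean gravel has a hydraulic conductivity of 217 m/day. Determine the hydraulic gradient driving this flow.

Cross-sectional area A = 715 × 17.4 = 12441 m².
From Q = K·A·i, i = Q / (K·A) = 5670 / (217.0 × 12441) = 0.002100.

0.00210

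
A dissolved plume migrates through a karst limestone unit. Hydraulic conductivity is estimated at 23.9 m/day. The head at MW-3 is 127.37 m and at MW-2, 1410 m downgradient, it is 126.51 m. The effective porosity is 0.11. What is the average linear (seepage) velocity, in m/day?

0.133

Hydraulic gradient i = (127.37 − 126.51) / 1410 = 0.86 / 1410 = 0.0006099.
Darcy flux q = K · i = 23.90 × 0.0006099 = 0.01458 m/day.
Seepage velocity v = q / n_e = 0.01458 / 0.11 = 0.1325 m/day.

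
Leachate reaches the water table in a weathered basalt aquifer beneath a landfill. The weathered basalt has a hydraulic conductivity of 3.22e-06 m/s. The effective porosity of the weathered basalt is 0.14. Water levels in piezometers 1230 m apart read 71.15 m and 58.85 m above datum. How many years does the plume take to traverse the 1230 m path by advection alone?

Convert K: 3.22e-06 m/s × 86400 = 0.2782 m/day.
Hydraulic gradient i = (71.15 − 58.85) / 1230 = 12.3 / 1230 = 0.01000.
Darcy flux q = K · i = 0.2782 × 0.01000 = 0.002782 m/day.
Seepage velocity v = q / n_e = 0.002782 / 0.14 = 0.01987 m/day.
Travel time t = L / v = 1230 / 0.01987 = 61896 days = 169.5 years.

169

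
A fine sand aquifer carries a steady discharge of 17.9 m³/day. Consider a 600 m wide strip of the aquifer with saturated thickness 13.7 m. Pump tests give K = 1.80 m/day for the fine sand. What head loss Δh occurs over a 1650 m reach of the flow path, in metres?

Cross-sectional area A = 600 × 13.7 = 8220 m².
From Q = K·A·i, i = Q / (K·A) = 17.9 / (1.800 × 8220) = 0.001210.
Head loss Δh = i · L = 0.001210 × 1650 = 1.996 m.

2.00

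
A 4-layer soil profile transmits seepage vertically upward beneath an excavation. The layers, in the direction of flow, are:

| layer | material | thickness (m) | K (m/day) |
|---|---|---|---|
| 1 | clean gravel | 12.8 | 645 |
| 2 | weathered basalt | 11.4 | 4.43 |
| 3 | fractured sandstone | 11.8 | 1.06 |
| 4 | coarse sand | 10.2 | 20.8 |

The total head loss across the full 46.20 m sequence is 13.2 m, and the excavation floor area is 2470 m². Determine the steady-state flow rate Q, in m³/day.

Flow is perpendicular to layering, so the layers act in series and the equivalent K is the thickness-weighted harmonic mean.
Total thickness L = 12.8 + 11.4 + 11.8 + 10.2 = 46.20 m.
Σ(b_i/K_i) = 12.8/645 + 11.4/4.43 + 11.8/1.06 + 10.2/20.8 = 14.22 d.
K_eq = L / Σ(b_i/K_i) = 46.20 / 14.22 = 3.250 m/day.
Q = K_eq · A · (Δh/L) = 3.250 × 2470 × (13.2/46.20) = 2294 m³/day.

2290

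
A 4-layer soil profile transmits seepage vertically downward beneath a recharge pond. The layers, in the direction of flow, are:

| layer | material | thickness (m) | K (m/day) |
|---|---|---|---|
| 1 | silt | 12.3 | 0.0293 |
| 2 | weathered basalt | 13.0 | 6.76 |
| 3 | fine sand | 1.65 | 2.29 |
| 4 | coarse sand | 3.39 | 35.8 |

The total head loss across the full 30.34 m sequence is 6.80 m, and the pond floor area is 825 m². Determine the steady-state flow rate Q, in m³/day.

13.3

Flow is perpendicular to layering, so the layers act in series and the equivalent K is the thickness-weighted harmonic mean.
Total thickness L = 12.3 + 13.0 + 1.65 + 3.39 = 30.34 m.
Σ(b_i/K_i) = 12.3/0.0293 + 13.0/6.76 + 1.65/2.29 + 3.39/35.8 = 422.5 d.
K_eq = L / Σ(b_i/K_i) = 30.34 / 422.5 = 0.07180 m/day.
Q = K_eq · A · (Δh/L) = 0.07180 × 825 × (6.80/30.34) = 13.28 m³/day.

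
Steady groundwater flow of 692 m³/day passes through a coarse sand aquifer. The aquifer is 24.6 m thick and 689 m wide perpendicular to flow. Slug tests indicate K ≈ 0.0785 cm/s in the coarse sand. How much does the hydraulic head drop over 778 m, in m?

0.468

Convert K: 0.0785 cm/s × 864 = 67.82 m/day.
Cross-sectional area A = 689 × 24.6 = 16949 m².
From Q = K·A·i, i = Q / (K·A) = 692 / (67.82 × 16949) = 0.0006020.
Head loss Δh = i · L = 0.0006020 × 778 = 0.4683 m.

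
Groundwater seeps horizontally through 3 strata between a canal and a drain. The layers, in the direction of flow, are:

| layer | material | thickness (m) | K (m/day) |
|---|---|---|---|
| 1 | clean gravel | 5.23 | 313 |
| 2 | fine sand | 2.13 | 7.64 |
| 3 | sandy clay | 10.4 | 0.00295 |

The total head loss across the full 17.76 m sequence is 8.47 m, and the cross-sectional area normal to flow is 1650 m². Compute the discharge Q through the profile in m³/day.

3.96

Flow is perpendicular to layering, so the layers act in series and the equivalent K is the thickness-weighted harmonic mean.
Total thickness L = 5.23 + 2.13 + 10.4 = 17.76 m.
Σ(b_i/K_i) = 5.23/313 + 2.13/7.64 + 10.4/0.00295 = 3526 d.
K_eq = L / Σ(b_i/K_i) = 17.76 / 3526 = 0.005037 m/day.
Q = K_eq · A · (Δh/L) = 0.005037 × 1650 × (8.47/17.76) = 3.964 m³/day.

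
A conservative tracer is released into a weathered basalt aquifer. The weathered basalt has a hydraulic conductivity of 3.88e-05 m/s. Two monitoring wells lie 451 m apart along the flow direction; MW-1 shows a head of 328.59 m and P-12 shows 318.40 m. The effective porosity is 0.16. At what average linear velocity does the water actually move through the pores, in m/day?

0.473

Convert K: 3.88e-05 m/s × 86400 = 3.352 m/day.
Hydraulic gradient i = (328.59 − 318.40) / 451 = 10.19 / 451 = 0.02259.
Darcy flux q = K · i = 3.352 × 0.02259 = 0.07574 m/day.
Seepage velocity v = q / n_e = 0.07574 / 0.16 = 0.4734 m/day.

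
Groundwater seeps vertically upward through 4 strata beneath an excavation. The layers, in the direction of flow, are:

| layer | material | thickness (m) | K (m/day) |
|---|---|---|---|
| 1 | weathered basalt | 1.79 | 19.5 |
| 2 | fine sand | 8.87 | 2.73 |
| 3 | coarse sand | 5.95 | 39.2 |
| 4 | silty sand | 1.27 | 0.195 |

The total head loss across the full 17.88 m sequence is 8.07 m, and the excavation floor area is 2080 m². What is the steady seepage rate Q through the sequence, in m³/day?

1680

Flow is perpendicular to layering, so the layers act in series and the equivalent K is the thickness-weighted harmonic mean.
Total thickness L = 1.79 + 8.87 + 5.95 + 1.27 = 17.88 m.
Σ(b_i/K_i) = 1.79/19.5 + 8.87/2.73 + 5.95/39.2 + 1.27/0.195 = 10.01 d.
K_eq = L / Σ(b_i/K_i) = 17.88 / 10.01 = 1.787 m/day.
Q = K_eq · A · (Δh/L) = 1.787 × 2080 × (8.07/17.88) = 1678 m³/day.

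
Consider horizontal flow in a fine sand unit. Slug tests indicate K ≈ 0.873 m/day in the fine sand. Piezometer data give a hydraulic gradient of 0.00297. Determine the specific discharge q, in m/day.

0.00259

Hydraulic gradient i = 0.00297.
Specific discharge q = K · i = 0.8730 × 0.002970 = 0.002593 m/day.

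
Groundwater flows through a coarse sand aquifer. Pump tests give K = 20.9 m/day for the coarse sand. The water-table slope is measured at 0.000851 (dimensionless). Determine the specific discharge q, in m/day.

0.0178

Hydraulic gradient i = 0.000851.
Specific discharge q = K · i = 20.90 × 0.0008510 = 0.01779 m/day.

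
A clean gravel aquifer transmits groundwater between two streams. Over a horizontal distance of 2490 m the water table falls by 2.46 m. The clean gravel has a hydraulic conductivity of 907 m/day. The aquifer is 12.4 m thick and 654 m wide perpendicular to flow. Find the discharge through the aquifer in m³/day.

Cross-sectional area A = 654 × 12.4 = 8110 m².
Hydraulic gradient i = Δh / L = 2.46 / 2490 = 0.0009880.
Darcy's law: Q = K · A · i = 907.0 × 8110 × 0.0009880 = 7267 m³/day.

7270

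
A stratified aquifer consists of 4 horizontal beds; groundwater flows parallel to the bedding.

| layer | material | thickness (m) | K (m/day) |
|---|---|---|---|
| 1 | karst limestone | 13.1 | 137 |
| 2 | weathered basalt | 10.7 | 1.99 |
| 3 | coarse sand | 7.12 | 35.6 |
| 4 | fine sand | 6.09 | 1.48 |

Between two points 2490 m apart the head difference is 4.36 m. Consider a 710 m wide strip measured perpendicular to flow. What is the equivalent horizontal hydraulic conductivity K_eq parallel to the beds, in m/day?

56.2

Flow is parallel to layering, so each bed carries its own Darcy discharge and the transmissivities add.
Σ(K_i·b_i) = 137×13.1 + 1.99×10.7 + 35.6×7.12 + 1.48×6.09 = 2078 m²/day.
Total thickness b = 37.01 m, so K_eq = Σ(K_i·b_i)/b = 56.16 m/day.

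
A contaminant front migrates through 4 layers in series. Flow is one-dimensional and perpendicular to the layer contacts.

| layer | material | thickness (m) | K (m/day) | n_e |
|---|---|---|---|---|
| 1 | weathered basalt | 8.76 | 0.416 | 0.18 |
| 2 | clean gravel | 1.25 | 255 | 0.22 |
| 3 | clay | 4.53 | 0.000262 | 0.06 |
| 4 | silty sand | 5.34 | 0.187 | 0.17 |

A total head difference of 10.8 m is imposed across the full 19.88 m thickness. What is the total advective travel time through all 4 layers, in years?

With flow normal to the layers, continuity requires the same specific discharge q through every layer.
Σ(b_i/K_i) = 8.76/0.416 + 1.25/255 + 4.53/0.000262 + 5.34/0.187 = 17340 d.
q = Δh / Σ(b_i/K_i) = 10.8 / 17340 = 0.0006228 m/day.
In each layer the seepage velocity is v_i = q/n_i, so the layer transit time is t_i = b_i·n_i / q:
  layer 1 (weathered basalt): t_1 = 8.76 × 0.18 / 0.0006228 = 2532 d
  layer 2 (clean gravel): t_2 = 1.25 × 0.22 / 0.0006228 = 441.5 d
  layer 3 (clay): t_3 = 4.53 × 0.06 / 0.0006228 = 436.4 d
  layer 4 (silty sand): t_4 = 5.34 × 0.17 / 0.0006228 = 1457 d
Total t = Σ t_i = 4867 days = 13.33 years.

13.3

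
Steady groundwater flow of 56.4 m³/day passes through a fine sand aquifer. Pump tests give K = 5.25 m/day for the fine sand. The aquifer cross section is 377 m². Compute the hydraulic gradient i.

0.0285

From Q = K·A·i, i = Q / (K·A) = 56.4 / (5.250 × 377.0) = 0.02850.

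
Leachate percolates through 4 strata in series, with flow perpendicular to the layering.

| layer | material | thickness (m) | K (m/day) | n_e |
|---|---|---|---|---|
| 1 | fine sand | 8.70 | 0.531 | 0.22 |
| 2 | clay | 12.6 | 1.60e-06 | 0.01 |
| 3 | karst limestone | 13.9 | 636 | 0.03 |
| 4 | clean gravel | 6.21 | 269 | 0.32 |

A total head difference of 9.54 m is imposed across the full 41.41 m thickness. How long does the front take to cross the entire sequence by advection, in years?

With flow normal to the layers, continuity requires the same specific discharge q through every layer.
Σ(b_i/K_i) = 8.70/0.531 + 12.6/1.60e-06 + 13.9/636 + 6.21/269 = 7.875e+06 d.
q = Δh / Σ(b_i/K_i) = 9.54 / 7.875e+06 = 1.211e-06 m/day.
In each layer the seepage velocity is v_i = q/n_i, so the layer transit time is t_i = b_i·n_i / q:
  layer 1 (fine sand): t_1 = 8.70 × 0.22 / 1.211e-06 = 1.580e+06 d
  layer 2 (clay): t_2 = 12.6 × 0.01 / 1.211e-06 = 1.040e+05 d
  layer 3 (karst limestone): t_3 = 13.9 × 0.03 / 1.211e-06 = 3.442e+05 d
  layer 4 (clean gravel): t_4 = 6.21 × 0.32 / 1.211e-06 = 1.640e+06 d
Total t = Σ t_i = 3.669e+06 days = 10044 years.

10000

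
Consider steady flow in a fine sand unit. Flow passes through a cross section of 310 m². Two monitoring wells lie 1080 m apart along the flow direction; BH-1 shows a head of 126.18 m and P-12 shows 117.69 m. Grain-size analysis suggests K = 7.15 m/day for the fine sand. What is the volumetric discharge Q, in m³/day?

Hydraulic gradient i = (126.18 − 117.69) / 1080 = 8.49 / 1080 = 0.007861.
Darcy's law: Q = K · A · i = 7.150 × 310.0 × 0.007861 = 17.42 m³/day.

17.4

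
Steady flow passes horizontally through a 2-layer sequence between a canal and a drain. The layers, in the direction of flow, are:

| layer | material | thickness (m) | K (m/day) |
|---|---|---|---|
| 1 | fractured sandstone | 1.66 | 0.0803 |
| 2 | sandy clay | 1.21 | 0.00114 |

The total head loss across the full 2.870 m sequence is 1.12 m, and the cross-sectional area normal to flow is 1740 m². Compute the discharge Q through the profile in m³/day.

1.80

Flow is perpendicular to layering, so the layers act in series and the equivalent K is the thickness-weighted harmonic mean.
Total thickness L = 1.66 + 1.21 = 2.870 m.
Σ(b_i/K_i) = 1.66/0.0803 + 1.21/0.00114 = 1082 d.
K_eq = L / Σ(b_i/K_i) = 2.870 / 1082 = 0.002652 m/day.
Q = K_eq · A · (Δh/L) = 0.002652 × 1740 × (1.12/2.870) = 1.801 m³/day.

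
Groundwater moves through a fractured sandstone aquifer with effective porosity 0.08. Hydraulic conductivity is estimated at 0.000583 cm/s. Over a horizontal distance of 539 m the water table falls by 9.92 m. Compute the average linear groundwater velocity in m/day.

Convert K: 0.000583 cm/s × 864 = 0.5037 m/day.
Hydraulic gradient i = Δh / L = 9.92 / 539 = 0.01840.
Darcy flux q = K · i = 0.5037 × 0.01840 = 0.009271 m/day.
Seepage velocity v = q / n_e = 0.009271 / 0.08 = 0.1159 m/day.

0.116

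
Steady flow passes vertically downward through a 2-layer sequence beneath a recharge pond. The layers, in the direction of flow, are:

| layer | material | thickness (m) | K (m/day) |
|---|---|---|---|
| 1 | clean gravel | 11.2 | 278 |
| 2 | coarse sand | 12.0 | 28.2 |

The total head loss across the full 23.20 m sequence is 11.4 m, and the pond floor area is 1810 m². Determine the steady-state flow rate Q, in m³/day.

Flow is perpendicular to layering, so the layers act in series and the equivalent K is the thickness-weighted harmonic mean.
Total thickness L = 11.2 + 12.0 = 23.20 m.
Σ(b_i/K_i) = 11.2/278 + 12.0/28.2 = 0.4658 d.
K_eq = L / Σ(b_i/K_i) = 23.20 / 0.4658 = 49.80 m/day.
Q = K_eq · A · (Δh/L) = 49.80 × 1810 × (11.4/23.20) = 44296 m³/day.

44300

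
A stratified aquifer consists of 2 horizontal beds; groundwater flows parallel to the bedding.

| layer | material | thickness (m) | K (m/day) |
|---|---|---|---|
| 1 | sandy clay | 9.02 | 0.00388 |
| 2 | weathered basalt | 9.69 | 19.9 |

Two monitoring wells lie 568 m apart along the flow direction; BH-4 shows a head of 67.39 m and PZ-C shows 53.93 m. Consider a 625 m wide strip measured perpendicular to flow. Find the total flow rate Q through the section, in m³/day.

2860

Flow is parallel to layering, so each bed carries its own Darcy discharge and the transmissivities add.
Σ(K_i·b_i) = 0.00388×9.02 + 19.9×9.69 = 192.9 m²/day.
Hydraulic gradient i = (67.39 − 53.93) / 568 = 13.46 / 568 = 0.02370.
Q = Σ(K_i·b_i) · W · i = 192.9 × 625 × 0.02370 = 2856 m³/day.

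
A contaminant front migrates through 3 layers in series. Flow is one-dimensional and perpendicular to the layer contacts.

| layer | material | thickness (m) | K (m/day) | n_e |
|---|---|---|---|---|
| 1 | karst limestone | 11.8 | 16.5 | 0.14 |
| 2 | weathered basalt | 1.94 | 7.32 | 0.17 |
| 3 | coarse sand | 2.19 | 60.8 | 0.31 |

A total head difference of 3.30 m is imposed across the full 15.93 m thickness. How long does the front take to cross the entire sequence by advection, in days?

With flow normal to the layers, continuity requires the same specific discharge q through every layer.
Σ(b_i/K_i) = 11.8/16.5 + 1.94/7.32 + 2.19/60.8 = 1.016 d.
q = Δh / Σ(b_i/K_i) = 3.30 / 1.016 = 3.247 m/day.
In each layer the seepage velocity is v_i = q/n_i, so the layer transit time is t_i = b_i·n_i / q:
  layer 1 (karst limestone): t_1 = 11.8 × 0.14 / 3.247 = 0.5087 d
  layer 2 (weathered basalt): t_2 = 1.94 × 0.17 / 3.247 = 0.1016 d
  layer 3 (coarse sand): t_3 = 2.19 × 0.31 / 3.247 = 0.2091 d
Total t = Σ t_i = 0.8193 days.

0.819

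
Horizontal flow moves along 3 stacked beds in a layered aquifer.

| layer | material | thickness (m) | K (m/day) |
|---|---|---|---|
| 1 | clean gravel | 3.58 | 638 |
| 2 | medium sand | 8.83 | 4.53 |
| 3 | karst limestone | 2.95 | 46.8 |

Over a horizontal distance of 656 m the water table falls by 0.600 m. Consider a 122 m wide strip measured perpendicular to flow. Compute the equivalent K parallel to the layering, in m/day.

Flow is parallel to layering, so each bed carries its own Darcy discharge and the transmissivities add.
Σ(K_i·b_i) = 638×3.58 + 4.53×8.83 + 46.8×2.95 = 2462 m²/day.
Total thickness b = 15.36 m, so K_eq = Σ(K_i·b_i)/b = 160.3 m/day.

160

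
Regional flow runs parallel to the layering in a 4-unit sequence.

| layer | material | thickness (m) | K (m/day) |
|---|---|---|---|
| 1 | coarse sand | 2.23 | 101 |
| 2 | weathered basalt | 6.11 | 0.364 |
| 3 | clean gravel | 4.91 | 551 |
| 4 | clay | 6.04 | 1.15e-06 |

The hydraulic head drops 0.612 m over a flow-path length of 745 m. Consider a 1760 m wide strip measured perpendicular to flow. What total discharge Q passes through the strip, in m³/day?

Flow is parallel to layering, so each bed carries its own Darcy discharge and the transmissivities add.
Σ(K_i·b_i) = 101×2.23 + 0.364×6.11 + 551×4.91 + 1.15e-06×6.04 = 2933 m²/day.
Hydraulic gradient i = Δh / L = 0.612 / 745 = 0.0008215.
Q = Σ(K_i·b_i) · W · i = 2933 × 1760 × 0.0008215 = 4240 m³/day.

4240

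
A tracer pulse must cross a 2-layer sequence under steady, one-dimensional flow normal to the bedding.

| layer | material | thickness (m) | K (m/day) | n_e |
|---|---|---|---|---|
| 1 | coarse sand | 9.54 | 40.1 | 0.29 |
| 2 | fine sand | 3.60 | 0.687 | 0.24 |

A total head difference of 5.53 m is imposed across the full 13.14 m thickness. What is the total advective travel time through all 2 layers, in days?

3.60

With flow normal to the layers, continuity requires the same specific discharge q through every layer.
Σ(b_i/K_i) = 9.54/40.1 + 3.60/0.687 = 5.478 d.
q = Δh / Σ(b_i/K_i) = 5.53 / 5.478 = 1.009 m/day.
In each layer the seepage velocity is v_i = q/n_i, so the layer transit time is t_i = b_i·n_i / q:
  layer 1 (coarse sand): t_1 = 9.54 × 0.29 / 1.009 = 2.741 d
  layer 2 (fine sand): t_2 = 3.60 × 0.24 / 1.009 = 0.8559 d
Total t = Σ t_i = 3.597 days.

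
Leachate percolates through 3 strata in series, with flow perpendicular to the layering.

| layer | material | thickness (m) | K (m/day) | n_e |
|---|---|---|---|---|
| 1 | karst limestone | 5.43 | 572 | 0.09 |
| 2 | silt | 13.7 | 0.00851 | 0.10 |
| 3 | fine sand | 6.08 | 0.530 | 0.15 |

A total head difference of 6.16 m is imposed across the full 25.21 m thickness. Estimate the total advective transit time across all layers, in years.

2.00

With flow normal to the layers, continuity requires the same specific discharge q through every layer.
Σ(b_i/K_i) = 5.43/572 + 13.7/0.00851 + 6.08/0.530 = 1621 d.
q = Δh / Σ(b_i/K_i) = 6.16 / 1621 = 0.003799 m/day.
In each layer the seepage velocity is v_i = q/n_i, so the layer transit time is t_i = b_i·n_i / q:
  layer 1 (karst limestone): t_1 = 5.43 × 0.09 / 0.003799 = 128.6 d
  layer 2 (silt): t_2 = 13.7 × 0.10 / 0.003799 = 360.6 d
  layer 3 (fine sand): t_3 = 6.08 × 0.15 / 0.003799 = 240.0 d
Total t = Σ t_i = 729.3 days = 1.997 years.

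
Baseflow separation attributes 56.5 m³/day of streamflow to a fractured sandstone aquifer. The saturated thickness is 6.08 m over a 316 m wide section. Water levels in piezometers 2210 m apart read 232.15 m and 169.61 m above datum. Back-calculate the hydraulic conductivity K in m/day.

Cross-sectional area A = 316 × 6.08 = 1921 m².
Hydraulic gradient i = (232.15 − 169.61) / 2210 = 62.54 / 2210 = 0.02830.
From Q = K·A·i, K = Q / (A·i) = 56.5 / (1921 × 0.02830) = 1.039 m/day.

1.04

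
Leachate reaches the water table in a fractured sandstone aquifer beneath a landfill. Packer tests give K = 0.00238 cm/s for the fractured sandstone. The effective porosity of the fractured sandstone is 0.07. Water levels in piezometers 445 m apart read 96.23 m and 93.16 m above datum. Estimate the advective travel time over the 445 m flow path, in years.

6.01

Convert K: 0.00238 cm/s × 864 = 2.056 m/day.
Hydraulic gradient i = (96.23 − 93.16) / 445 = 3.07 / 445 = 0.006899.
Darcy flux q = K · i = 2.056 × 0.006899 = 0.01419 m/day.
Seepage velocity v = q / n_e = 0.01419 / 0.07 = 0.2027 m/day.
Travel time t = L / v = 445 / 0.2027 = 2196 days = 6.012 years.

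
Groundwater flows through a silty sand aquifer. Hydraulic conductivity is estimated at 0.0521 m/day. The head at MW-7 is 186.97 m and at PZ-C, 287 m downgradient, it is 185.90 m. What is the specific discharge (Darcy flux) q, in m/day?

Hydraulic gradient i = (186.97 − 185.90) / 287 = 1.07 / 287 = 0.003728.
Specific discharge q = K · i = 0.05210 × 0.003728 = 0.0001942 m/day.

0.000194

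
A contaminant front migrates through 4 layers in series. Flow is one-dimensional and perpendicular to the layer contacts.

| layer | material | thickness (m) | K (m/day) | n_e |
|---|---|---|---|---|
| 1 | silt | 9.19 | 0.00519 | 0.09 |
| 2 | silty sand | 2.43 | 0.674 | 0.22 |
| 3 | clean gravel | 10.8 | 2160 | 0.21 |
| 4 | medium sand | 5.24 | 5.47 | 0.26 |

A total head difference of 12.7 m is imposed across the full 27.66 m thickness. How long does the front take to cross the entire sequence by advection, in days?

With flow normal to the layers, continuity requires the same specific discharge q through every layer.
Σ(b_i/K_i) = 9.19/0.00519 + 2.43/0.674 + 10.8/2160 + 5.24/5.47 = 1775 d.
q = Δh / Σ(b_i/K_i) = 12.7 / 1775 = 0.007154 m/day.
In each layer the seepage velocity is v_i = q/n_i, so the layer transit time is t_i = b_i·n_i / q:
  layer 1 (silt): t_1 = 9.19 × 0.09 / 0.007154 = 115.6 d
  layer 2 (silty sand): t_2 = 2.43 × 0.22 / 0.007154 = 74.73 d
  layer 3 (clean gravel): t_3 = 10.8 × 0.21 / 0.007154 = 317.0 d
  layer 4 (medium sand): t_4 = 5.24 × 0.26 / 0.007154 = 190.4 d
Total t = Σ t_i = 697.8 days.

698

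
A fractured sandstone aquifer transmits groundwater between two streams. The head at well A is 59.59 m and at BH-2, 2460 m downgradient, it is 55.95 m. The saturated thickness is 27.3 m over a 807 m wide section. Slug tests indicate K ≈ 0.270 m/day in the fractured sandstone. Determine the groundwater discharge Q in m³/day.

8.80

Cross-sectional area A = 807 × 27.3 = 22031 m².
Hydraulic gradient i = (59.59 − 55.95) / 2460 = 3.64 / 2460 = 0.001480.
Darcy's law: Q = K · A · i = 0.2700 × 22031 × 0.001480 = 8.802 m³/day.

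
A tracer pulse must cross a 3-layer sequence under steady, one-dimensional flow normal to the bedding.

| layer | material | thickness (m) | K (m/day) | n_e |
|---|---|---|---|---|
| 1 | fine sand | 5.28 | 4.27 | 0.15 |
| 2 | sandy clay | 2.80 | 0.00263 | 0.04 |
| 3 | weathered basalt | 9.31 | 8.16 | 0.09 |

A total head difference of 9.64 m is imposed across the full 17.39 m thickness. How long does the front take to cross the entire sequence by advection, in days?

193

With flow normal to the layers, continuity requires the same specific discharge q through every layer.
Σ(b_i/K_i) = 5.28/4.27 + 2.80/0.00263 + 9.31/8.16 = 1067 d.
q = Δh / Σ(b_i/K_i) = 9.64 / 1067 = 0.009035 m/day.
In each layer the seepage velocity is v_i = q/n_i, so the layer transit time is t_i = b_i·n_i / q:
  layer 1 (fine sand): t_1 = 5.28 × 0.15 / 0.009035 = 87.66 d
  layer 2 (sandy clay): t_2 = 2.80 × 0.04 / 0.009035 = 12.40 d
  layer 3 (weathered basalt): t_3 = 9.31 × 0.09 / 0.009035 = 92.74 d
Total t = Σ t_i = 192.8 days.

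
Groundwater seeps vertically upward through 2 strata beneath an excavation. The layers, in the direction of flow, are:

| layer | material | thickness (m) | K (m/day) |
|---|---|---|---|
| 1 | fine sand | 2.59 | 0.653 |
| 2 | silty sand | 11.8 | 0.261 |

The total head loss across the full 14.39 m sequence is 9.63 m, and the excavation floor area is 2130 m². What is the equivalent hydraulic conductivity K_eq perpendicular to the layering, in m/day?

Flow is perpendicular to layering, so the layers act in series and the equivalent K is the thickness-weighted harmonic mean.
Total thickness L = 2.59 + 11.8 = 14.39 m.
Σ(b_i/K_i) = 2.59/0.653 + 11.8/0.261 = 49.18 d.
K_eq = L / Σ(b_i/K_i) = 14.39 / 49.18 = 0.2926 m/day.

0.293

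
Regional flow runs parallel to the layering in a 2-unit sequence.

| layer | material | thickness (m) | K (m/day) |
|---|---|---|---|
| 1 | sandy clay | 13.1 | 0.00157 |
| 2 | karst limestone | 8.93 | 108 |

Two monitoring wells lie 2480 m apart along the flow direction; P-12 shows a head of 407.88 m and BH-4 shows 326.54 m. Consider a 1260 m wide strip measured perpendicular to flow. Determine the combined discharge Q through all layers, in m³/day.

39900

Flow is parallel to layering, so each bed carries its own Darcy discharge and the transmissivities add.
Σ(K_i·b_i) = 0.00157×13.1 + 108×8.93 = 964.5 m²/day.
Hydraulic gradient i = (407.88 − 326.54) / 2480 = 81.34 / 2480 = 0.03280.
Q = Σ(K_i·b_i) · W · i = 964.5 × 1260 × 0.03280 = 39857 m³/day.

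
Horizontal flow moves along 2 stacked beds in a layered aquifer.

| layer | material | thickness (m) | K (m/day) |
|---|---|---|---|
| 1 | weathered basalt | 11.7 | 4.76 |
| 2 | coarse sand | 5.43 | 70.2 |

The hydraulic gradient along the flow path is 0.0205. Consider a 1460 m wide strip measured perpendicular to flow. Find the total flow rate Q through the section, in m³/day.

13100

Flow is parallel to layering, so each bed carries its own Darcy discharge and the transmissivities add.
Σ(K_i·b_i) = 4.76×11.7 + 70.2×5.43 = 436.9 m²/day.
Hydraulic gradient i = 0.0205.
Q = Σ(K_i·b_i) · W · i = 436.9 × 1460 × 0.02050 = 13076 m³/day.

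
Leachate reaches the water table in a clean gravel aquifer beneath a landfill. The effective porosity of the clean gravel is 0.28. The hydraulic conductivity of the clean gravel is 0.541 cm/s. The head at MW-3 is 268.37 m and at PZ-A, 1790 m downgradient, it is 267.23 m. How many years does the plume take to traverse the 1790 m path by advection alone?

Convert K: 0.541 cm/s × 864 = 467.4 m/day.
Hydraulic gradient i = (268.37 − 267.23) / 1790 = 1.14 / 1790 = 0.0006369.
Darcy flux q = K · i = 467.4 × 0.0006369 = 0.2977 m/day.
Seepage velocity v = q / n_e = 0.2977 / 0.28 = 1.063 m/day.
Travel time t = L / v = 1790 / 1.063 = 1684 days = 4.610 years.

4.61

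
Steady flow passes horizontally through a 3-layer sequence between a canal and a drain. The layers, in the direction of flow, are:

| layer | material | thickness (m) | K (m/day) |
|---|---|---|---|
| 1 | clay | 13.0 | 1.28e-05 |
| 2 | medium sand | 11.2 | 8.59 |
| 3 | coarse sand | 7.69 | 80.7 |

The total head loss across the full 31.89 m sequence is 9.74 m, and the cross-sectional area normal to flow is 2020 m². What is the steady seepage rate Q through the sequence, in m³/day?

0.0194

Flow is perpendicular to layering, so the layers act in series and the equivalent K is the thickness-weighted harmonic mean.
Total thickness L = 13.0 + 11.2 + 7.69 = 31.89 m.
Σ(b_i/K_i) = 13.0/1.28e-05 + 11.2/8.59 + 7.69/80.7 = 1.016e+06 d.
K_eq = L / Σ(b_i/K_i) = 31.89 / 1.016e+06 = 3.140e-05 m/day.
Q = K_eq · A · (Δh/L) = 3.140e-05 × 2020 × (9.74/31.89) = 0.01937 m³/day.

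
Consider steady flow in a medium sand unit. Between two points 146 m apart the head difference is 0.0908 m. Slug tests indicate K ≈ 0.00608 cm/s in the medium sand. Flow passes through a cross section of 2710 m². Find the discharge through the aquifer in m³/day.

8.85

Convert K: 0.00608 cm/s × 864 = 5.253 m/day.
Hydraulic gradient i = Δh / L = 0.0908 / 146 = 0.0006219.
Darcy's law: Q = K · A · i = 5.253 × 2710 × 0.0006219 = 8.854 m³/day.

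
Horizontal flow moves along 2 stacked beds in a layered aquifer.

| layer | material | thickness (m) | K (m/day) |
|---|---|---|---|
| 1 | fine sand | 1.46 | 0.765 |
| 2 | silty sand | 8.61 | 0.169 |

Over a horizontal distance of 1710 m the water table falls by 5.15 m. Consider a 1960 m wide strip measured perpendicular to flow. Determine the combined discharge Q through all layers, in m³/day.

15.2

Flow is parallel to layering, so each bed carries its own Darcy discharge and the transmissivities add.
Σ(K_i·b_i) = 0.765×1.46 + 0.169×8.61 = 2.572 m²/day.
Hydraulic gradient i = Δh / L = 5.15 / 1710 = 0.003012.
Q = Σ(K_i·b_i) · W · i = 2.572 × 1960 × 0.003012 = 15.18 m³/day.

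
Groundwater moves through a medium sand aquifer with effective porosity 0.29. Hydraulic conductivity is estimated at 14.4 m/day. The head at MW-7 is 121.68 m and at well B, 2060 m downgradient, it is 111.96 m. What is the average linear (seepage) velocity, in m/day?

Hydraulic gradient i = (121.68 − 111.96) / 2060 = 9.72 / 2060 = 0.004718.
Darcy flux q = K · i = 14.40 × 0.004718 = 0.06795 m/day.
Seepage velocity v = q / n_e = 0.06795 / 0.29 = 0.2343 m/day.

0.234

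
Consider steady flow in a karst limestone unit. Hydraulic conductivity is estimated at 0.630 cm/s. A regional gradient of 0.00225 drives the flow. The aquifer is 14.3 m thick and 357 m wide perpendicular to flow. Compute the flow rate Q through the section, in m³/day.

6250

Convert K: 0.630 cm/s × 864 = 544.3 m/day.
Cross-sectional area A = 357 × 14.3 = 5105 m².
Hydraulic gradient i = 0.00225.
Darcy's law: Q = K · A · i = 544.3 × 5105 × 0.002250 = 6252 m³/day.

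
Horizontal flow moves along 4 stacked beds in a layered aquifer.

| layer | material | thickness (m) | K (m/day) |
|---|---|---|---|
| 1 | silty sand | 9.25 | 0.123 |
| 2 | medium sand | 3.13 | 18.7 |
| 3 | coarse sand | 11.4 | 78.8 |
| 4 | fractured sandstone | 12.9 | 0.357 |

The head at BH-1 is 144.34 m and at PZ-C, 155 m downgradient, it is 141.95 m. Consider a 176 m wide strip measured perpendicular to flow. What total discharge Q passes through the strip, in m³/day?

2610

Flow is parallel to layering, so each bed carries its own Darcy discharge and the transmissivities add.
Σ(K_i·b_i) = 0.123×9.25 + 18.7×3.13 + 78.8×11.4 + 0.357×12.9 = 962.6 m²/day.
Hydraulic gradient i = (144.34 − 141.95) / 155 = 2.39 / 155 = 0.01542.
Q = Σ(K_i·b_i) · W · i = 962.6 × 176 × 0.01542 = 2612 m³/day.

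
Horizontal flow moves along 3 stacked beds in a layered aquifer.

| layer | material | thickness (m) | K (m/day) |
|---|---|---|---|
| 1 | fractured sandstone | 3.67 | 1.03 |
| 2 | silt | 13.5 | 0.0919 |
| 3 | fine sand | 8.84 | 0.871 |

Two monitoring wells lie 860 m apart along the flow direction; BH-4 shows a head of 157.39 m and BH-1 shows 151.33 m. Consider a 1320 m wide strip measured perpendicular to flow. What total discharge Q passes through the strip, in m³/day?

118

Flow is parallel to layering, so each bed carries its own Darcy discharge and the transmissivities add.
Σ(K_i·b_i) = 1.03×3.67 + 0.0919×13.5 + 0.871×8.84 = 12.72 m²/day.
Hydraulic gradient i = (157.39 − 151.33) / 860 = 6.06 / 860 = 0.007047.
Q = Σ(K_i·b_i) · W · i = 12.72 × 1320 × 0.007047 = 118.3 m³/day.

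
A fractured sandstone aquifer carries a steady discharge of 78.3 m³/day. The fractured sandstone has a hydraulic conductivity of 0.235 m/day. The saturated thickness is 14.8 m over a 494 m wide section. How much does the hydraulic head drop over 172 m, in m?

Cross-sectional area A = 494 × 14.8 = 7311 m².
From Q = K·A·i, i = Q / (K·A) = 78.3 / (0.2350 × 7311) = 0.04557.
Head loss Δh = i · L = 0.04557 × 172 = 7.839 m.

7.84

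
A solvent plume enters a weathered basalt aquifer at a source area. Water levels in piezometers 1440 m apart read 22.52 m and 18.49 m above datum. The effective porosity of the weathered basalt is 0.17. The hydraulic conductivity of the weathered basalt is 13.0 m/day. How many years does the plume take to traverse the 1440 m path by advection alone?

18.4

Hydraulic gradient i = (22.52 − 18.49) / 1440 = 4.03 / 1440 = 0.002799.
Darcy flux q = K · i = 13.00 × 0.002799 = 0.03638 m/day.
Seepage velocity v = q / n_e = 0.03638 / 0.17 = 0.2140 m/day.
Travel time t = L / v = 1440 / 0.2140 = 6729 days = 18.42 years.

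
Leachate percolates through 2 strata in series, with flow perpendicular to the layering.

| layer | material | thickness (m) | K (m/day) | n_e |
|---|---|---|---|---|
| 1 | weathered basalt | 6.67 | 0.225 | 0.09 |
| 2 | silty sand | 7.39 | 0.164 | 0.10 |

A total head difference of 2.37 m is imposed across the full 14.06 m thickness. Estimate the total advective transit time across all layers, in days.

With flow normal to the layers, continuity requires the same specific discharge q through every layer.
Σ(b_i/K_i) = 6.67/0.225 + 7.39/0.164 = 74.71 d.
q = Δh / Σ(b_i/K_i) = 2.37 / 74.71 = 0.03172 m/day.
In each layer the seepage velocity is v_i = q/n_i, so the layer transit time is t_i = b_i·n_i / q:
  layer 1 (weathered basalt): t_1 = 6.67 × 0.09 / 0.03172 = 18.92 d
  layer 2 (silty sand): t_2 = 7.39 × 0.10 / 0.03172 = 23.29 d
Total t = Σ t_i = 42.22 days.

42.2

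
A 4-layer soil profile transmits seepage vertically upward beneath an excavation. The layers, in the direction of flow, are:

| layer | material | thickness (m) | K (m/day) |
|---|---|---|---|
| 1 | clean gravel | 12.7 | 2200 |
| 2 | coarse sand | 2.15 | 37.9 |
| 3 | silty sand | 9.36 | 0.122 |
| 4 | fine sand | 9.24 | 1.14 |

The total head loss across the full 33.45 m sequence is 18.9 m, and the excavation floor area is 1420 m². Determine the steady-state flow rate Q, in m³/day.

Flow is perpendicular to layering, so the layers act in series and the equivalent K is the thickness-weighted harmonic mean.
Total thickness L = 12.7 + 2.15 + 9.36 + 9.24 = 33.45 m.
Σ(b_i/K_i) = 12.7/2200 + 2.15/37.9 + 9.36/0.122 + 9.24/1.14 = 84.89 d.
K_eq = L / Σ(b_i/K_i) = 33.45 / 84.89 = 0.3940 m/day.
Q = K_eq · A · (Δh/L) = 0.3940 × 1420 × (18.9/33.45) = 316.2 m³/day.

316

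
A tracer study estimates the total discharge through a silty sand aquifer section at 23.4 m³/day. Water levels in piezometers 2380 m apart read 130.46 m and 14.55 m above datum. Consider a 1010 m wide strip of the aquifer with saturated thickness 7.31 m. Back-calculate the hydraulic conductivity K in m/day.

Cross-sectional area A = 1010 × 7.31 = 7383 m².
Hydraulic gradient i = (130.46 − 14.55) / 2380 = 115.91 / 2380 = 0.04870.
From Q = K·A·i, K = Q / (A·i) = 23.4 / (7383 × 0.04870) = 0.06508 m/day.

0.0651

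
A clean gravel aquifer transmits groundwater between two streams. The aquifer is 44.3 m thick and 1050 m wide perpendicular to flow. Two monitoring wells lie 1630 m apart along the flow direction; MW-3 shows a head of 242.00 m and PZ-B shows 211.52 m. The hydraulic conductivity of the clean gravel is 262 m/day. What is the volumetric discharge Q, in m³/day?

Cross-sectional area A = 1050 × 44.3 = 46515 m².
Hydraulic gradient i = (242.00 − 211.52) / 1630 = 30.48 / 1630 = 0.01870.
Darcy's law: Q = K · A · i = 262.0 × 46515 × 0.01870 = 2.279e+05 m³/day.

228000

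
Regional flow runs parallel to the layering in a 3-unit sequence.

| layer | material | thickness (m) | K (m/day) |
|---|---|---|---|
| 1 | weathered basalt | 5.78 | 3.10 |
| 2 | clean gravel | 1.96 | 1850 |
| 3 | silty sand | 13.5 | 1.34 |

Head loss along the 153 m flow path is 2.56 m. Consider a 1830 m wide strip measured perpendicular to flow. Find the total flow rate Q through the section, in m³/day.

112000

Flow is parallel to layering, so each bed carries its own Darcy discharge and the transmissivities add.
Σ(K_i·b_i) = 3.10×5.78 + 1850×1.96 + 1.34×13.5 = 3662 m²/day.
Hydraulic gradient i = Δh / L = 2.56 / 153 = 0.01673.
Q = Σ(K_i·b_i) · W · i = 3662 × 1830 × 0.01673 = 1.121e+05 m³/day.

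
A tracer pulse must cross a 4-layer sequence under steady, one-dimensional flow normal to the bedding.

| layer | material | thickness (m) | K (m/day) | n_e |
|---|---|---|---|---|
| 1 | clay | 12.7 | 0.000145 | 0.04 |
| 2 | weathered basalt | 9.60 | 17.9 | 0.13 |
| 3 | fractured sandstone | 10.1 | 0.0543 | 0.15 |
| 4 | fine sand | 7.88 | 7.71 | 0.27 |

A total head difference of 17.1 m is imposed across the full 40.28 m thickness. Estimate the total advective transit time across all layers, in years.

With flow normal to the layers, continuity requires the same specific discharge q through every layer.
Σ(b_i/K_i) = 12.7/0.000145 + 9.60/17.9 + 10.1/0.0543 + 7.88/7.71 = 87774 d.
q = Δh / Σ(b_i/K_i) = 17.1 / 87774 = 0.0001948 m/day.
In each layer the seepage velocity is v_i = q/n_i, so the layer transit time is t_i = b_i·n_i / q:
  layer 1 (clay): t_1 = 12.7 × 0.04 / 0.0001948 = 2608 d
  layer 2 (weathered basalt): t_2 = 9.60 × 0.13 / 0.0001948 = 6406 d
  layer 3 (fractured sandstone): t_3 = 10.1 × 0.15 / 0.0001948 = 7776 d
  layer 4 (fine sand): t_4 = 7.88 × 0.27 / 0.0001948 = 10921 d
Total t = Σ t_i = 27711 days = 75.87 years.

75.9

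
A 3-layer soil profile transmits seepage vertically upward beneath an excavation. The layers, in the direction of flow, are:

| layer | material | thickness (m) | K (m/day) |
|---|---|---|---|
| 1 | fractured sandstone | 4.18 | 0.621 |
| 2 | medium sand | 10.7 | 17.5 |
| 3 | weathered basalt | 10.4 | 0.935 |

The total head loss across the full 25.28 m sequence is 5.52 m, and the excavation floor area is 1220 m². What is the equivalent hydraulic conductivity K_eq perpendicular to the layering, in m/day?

Flow is perpendicular to layering, so the layers act in series and the equivalent K is the thickness-weighted harmonic mean.
Total thickness L = 4.18 + 10.7 + 10.4 = 25.28 m.
Σ(b_i/K_i) = 4.18/0.621 + 10.7/17.5 + 10.4/0.935 = 18.47 d.
K_eq = L / Σ(b_i/K_i) = 25.28 / 18.47 = 1.369 m/day.

1.37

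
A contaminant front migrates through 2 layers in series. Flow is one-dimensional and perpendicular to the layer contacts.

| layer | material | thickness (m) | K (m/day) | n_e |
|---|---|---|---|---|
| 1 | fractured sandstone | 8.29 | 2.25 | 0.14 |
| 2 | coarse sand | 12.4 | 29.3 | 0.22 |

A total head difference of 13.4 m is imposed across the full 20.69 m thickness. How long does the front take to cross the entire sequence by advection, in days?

1.19

With flow normal to the layers, continuity requires the same specific discharge q through every layer.
Σ(b_i/K_i) = 8.29/2.25 + 12.4/29.3 = 4.108 d.
q = Δh / Σ(b_i/K_i) = 13.4 / 4.108 = 3.262 m/day.
In each layer the seepage velocity is v_i = q/n_i, so the layer transit time is t_i = b_i·n_i / q:
  layer 1 (fractured sandstone): t_1 = 8.29 × 0.14 / 3.262 = 0.3558 d
  layer 2 (coarse sand): t_2 = 12.4 × 0.22 / 3.262 = 0.8362 d
Total t = Σ t_i = 1.192 days.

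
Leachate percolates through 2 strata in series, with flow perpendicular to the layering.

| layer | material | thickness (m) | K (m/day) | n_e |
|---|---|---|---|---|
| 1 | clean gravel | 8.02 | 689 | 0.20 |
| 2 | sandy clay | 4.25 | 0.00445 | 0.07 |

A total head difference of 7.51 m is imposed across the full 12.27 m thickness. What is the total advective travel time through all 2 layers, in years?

With flow normal to the layers, continuity requires the same specific discharge q through every layer.
Σ(b_i/K_i) = 8.02/689 + 4.25/0.00445 = 955.1 d.
q = Δh / Σ(b_i/K_i) = 7.51 / 955.1 = 0.007863 m/day.
In each layer the seepage velocity is v_i = q/n_i, so the layer transit time is t_i = b_i·n_i / q:
  layer 1 (clean gravel): t_1 = 8.02 × 0.20 / 0.007863 = 204.0 d
  layer 2 (sandy clay): t_2 = 4.25 × 0.07 / 0.007863 = 37.83 d
Total t = Σ t_i = 241.8 days = 0.6621 years.

0.662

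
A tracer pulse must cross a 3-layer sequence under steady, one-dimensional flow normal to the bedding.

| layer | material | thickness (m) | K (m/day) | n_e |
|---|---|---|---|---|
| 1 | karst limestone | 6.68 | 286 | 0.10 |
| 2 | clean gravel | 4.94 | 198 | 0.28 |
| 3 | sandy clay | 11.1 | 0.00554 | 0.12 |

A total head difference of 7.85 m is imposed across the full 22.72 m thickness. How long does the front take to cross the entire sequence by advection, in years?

With flow normal to the layers, continuity requires the same specific discharge q through every layer.
Σ(b_i/K_i) = 6.68/286 + 4.94/198 + 11.1/0.00554 = 2004 d.
q = Δh / Σ(b_i/K_i) = 7.85 / 2004 = 0.003918 m/day.
In each layer the seepage velocity is v_i = q/n_i, so the layer transit time is t_i = b_i·n_i / q:
  layer 1 (karst limestone): t_1 = 6.68 × 0.10 / 0.003918 = 170.5 d
  layer 2 (clean gravel): t_2 = 4.94 × 0.28 / 0.003918 = 353.1 d
  layer 3 (sandy clay): t_3 = 11.1 × 0.12 / 0.003918 = 340.0 d
Total t = Σ t_i = 863.5 days = 2.364 years.

2.36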